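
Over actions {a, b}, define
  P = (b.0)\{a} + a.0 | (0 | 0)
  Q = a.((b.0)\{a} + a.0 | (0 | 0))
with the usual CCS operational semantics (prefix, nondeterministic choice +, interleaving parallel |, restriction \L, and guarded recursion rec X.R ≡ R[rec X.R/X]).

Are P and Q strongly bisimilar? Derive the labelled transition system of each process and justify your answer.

not bisimilar

LTS(P): 3 reachable states
  p0 = (b.0)\{a} + a.0 | (0 | 0) :: —a→ p1, —b→ p2
  p1 = 0 | (0 | 0) :: deadlocked
  p2 = 0\{a} :: deadlocked
LTS(Q): 4 reachable states
  q0 = a.((b.0)\{a} + a.0 | (0 | 0)) :: —a→ q1
  q1 = (b.0)\{a} + a.0 | (0 | 0) :: —a→ q2, —b→ q3
  q2 = 0 | (0 | 0) :: deadlocked
  q3 = 0\{a} :: deadlocked
Coarsest stable partition (strong bisimilarity classes):
  B0 = {p0, q1}
  B1 = {p1, p2, q2, q3}
  B2 = {q0}
p0 ∈ B0, q0 ∈ B2 → different blocks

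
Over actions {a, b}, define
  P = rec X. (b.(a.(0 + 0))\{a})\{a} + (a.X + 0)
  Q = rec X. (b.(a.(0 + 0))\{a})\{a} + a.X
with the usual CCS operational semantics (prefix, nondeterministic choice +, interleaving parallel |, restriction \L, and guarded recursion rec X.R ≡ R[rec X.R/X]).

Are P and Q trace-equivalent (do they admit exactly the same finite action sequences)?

traces(P) = traces(Q)

LTS(P): 2 reachable states
  s0 = rec X. (b.(a.(0 + 0))\{a})\{a} + (a.X + 0) → =a=> s0, =b=> s1
  s1 = (a.(0 + 0))\{a}\{a} → (no moves)
LTS(Q): 2 reachable states
  t0 = rec X. (b.(a.(0 + 0))\{a})\{a} + a.X → =a=> t0, =b=> t1
  t1 = (a.(0 + 0))\{a}\{a} → (no moves)
Coarsest stable partition (strong bisimilarity classes):
  B0 = {s0, t0}
  B1 = {s1, t1}
s0 ∈ B0, t0 ∈ B0 → same block
Bisimilar ⇒ trace-equivalent.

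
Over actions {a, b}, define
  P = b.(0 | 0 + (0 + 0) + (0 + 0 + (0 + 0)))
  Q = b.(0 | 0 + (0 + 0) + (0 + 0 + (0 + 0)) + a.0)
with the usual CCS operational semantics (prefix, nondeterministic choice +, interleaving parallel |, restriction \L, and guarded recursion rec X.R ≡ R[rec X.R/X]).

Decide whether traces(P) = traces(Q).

trace-distinct — witness ⟨ba⟩

LTS(P): 2 reachable states
  p0 = b.(0 | 0 + (0 + 0) + (0 + 0 + (0 + 0))) :: ··b··> p1
  p1 = 0 | 0 + (0 + 0) + (0 + 0 + (0 + 0)) :: ·
LTS(Q): 3 reachable states
  q0 = b.(0 | 0 + (0 + 0) + (0 + 0 + (0 + 0)) + a.0) :: ··b··> q1
  q1 = 0 | 0 + (0 + 0) + (0 + 0 + (0 + 0)) + a.0 :: ··a··> q2
  q2 = 0 :: ·
Executing ba from Q (initial set {q0}):
  [1] b ⇒ {q1}
  [2] a ⇒ {q2}
  ✓ Q
Executing ba from P (initial set {p0}):
  [1] b ⇒ {p1}
  [2] a ⇒ no successor for P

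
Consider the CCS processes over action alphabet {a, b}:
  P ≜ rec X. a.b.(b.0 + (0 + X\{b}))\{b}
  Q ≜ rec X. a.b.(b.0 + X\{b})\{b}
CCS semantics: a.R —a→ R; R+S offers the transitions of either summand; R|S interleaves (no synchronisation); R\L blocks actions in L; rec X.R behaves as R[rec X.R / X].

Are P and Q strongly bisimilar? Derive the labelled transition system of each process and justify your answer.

P ~ Q

LTS(P): 4 reachable states
  m0 = rec X. a.b.(b.0 + (0 + X\{b}))\{b} | --a--▸ m1
  m1 = b.(b.0 + (0 + (rec X. a.b.(b.0 + (0 + X\{b}))\{b})\{b}))\{b} | --b--▸ m2
  m2 = (b.0 + (0 + (rec X. a.b.(b.0 + (0 + X\{b}))\{b})\{b}))\{b} | --a--▸ m3
  m3 = (b.(b.0 + (0 + (rec X. a.b.(b.0 + (0 + X\{b}))\{b})\{b}))\{b})\{b}\{b} | ·
LTS(Q): 4 reachable states
  n0 = rec X. a.b.(b.0 + X\{b})\{b} | --a--▸ n1
  n1 = b.(b.0 + (rec X. a.b.(b.0 + X\{b})\{b})\{b})\{b} | --b--▸ n2
  n2 = (b.0 + (rec X. a.b.(b.0 + X\{b})\{b})\{b})\{b} | --a--▸ n3
  n3 = (b.(b.0 + (rec X. a.b.(b.0 + X\{b})\{b})\{b})\{b})\{b}\{b} | ·
Partition-refinement fixed point:
  B0 = {m0, n0}
  B1 = {m1, n1}
  B2 = {m2, n2}
  B3 = {m3, n3}
m0 ∈ B0, n0 ∈ B0 → same block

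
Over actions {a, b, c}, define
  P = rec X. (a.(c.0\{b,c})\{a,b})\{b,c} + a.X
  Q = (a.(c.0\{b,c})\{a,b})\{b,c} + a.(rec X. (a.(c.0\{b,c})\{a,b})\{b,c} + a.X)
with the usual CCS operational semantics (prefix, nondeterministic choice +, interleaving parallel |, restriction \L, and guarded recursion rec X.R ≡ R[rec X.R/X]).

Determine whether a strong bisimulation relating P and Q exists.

YES

Reachable graph of P (2 states):
  p0 = rec X. (a.(c.0\{b,c})\{a,b})\{b,c} + a.X has moves =a=> p0, =a=> p1
  p1 = (c.0\{b,c})\{a,b}\{b,c} has moves stopped
Reachable graph of Q (3 states):
  q0 = (a.(c.0\{b,c})\{a,b})\{b,c} + a.(rec X. (a.(c.0\{b,c})\{a,b})\{b,c} + a.X) has moves =a=> q1, =a=> q2
  q1 = (c.0\{b,c})\{a,b}\{b,c} has moves stopped
  q2 = rec X. (a.(c.0\{b,c})\{a,b})\{b,c} + a.X has moves =a=> q1, =a=> q2
Bisimilarity quotient blocks:
  B0 = {p0, q0, q2}
  B1 = {p1, q1}
p0 ∈ B0, q0 ∈ B0 → same block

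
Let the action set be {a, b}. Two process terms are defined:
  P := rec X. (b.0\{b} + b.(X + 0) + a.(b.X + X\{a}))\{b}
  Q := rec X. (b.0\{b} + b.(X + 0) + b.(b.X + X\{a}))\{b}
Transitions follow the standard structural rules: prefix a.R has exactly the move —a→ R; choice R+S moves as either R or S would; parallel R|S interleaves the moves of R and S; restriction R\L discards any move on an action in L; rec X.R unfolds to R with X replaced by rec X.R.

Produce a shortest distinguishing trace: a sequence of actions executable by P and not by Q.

LTS(P): 2 reachable states
  u0 = rec X. (b.0\{b} + b.(X + 0) + a.(b.X + X\{a}))\{b} has moves -a-> u1
  u1 = (b.(rec X. (b.0\{b} + b.(X + 0) + a.(b.X + X\{a}))\{b}) + (rec X. (b.0\{b} + b.(X + 0) + a.(b.X + X\{a}))\{b})\{a})\{b} has moves deadlocked
LTS(Q): 1 reachable states
  v0 = rec X. (b.0\{b} + b.(X + 0) + b.(b.X + X\{a}))\{b} has moves deadlocked
Run σ = ⟨a⟩ on P: start {u0}
  after a @ step 1: {u1}
  P completes σ.
Run σ = ⟨a⟩ on Q: start {v0}
  after a @ step 1: no successor for Q

a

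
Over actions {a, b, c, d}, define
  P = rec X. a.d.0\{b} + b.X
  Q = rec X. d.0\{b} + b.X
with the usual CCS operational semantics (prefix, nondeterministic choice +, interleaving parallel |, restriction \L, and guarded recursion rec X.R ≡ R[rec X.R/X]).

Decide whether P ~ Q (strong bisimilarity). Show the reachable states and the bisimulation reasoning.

Reachable graph of P (3 states):
  u0 = rec X. a.d.0\{b} + b.X ⊢ ··a··> u1, ··b··> u0
  u1 = d.0\{b} ⊢ ··d··> u2
  u2 = 0\{b} ⊢ ·
Reachable graph of Q (2 states):
  v0 = rec X. d.0\{b} + b.X ⊢ ··b··> v0, ··d··> v1
  v1 = 0\{b} ⊢ ·
Partition-refinement fixed point:
  B0 = {u0}
  B1 = {u1}
  B2 = {u2, v1}
  B3 = {v0}
u0 ∈ B0, v0 ∈ B3 → different blocks

not bisimilar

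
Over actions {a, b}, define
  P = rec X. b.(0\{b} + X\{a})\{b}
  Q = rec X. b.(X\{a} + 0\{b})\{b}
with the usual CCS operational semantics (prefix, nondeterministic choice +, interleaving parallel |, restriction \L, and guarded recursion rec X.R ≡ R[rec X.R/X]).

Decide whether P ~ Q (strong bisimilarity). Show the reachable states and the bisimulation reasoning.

P's transition system — 2 states:
  m0 = rec X. b.(0\{b} + X\{a})\{b} → —b→ m1
  m1 = (0\{b} + (rec X. b.(0\{b} + X\{a})\{b})\{a})\{b} → deadlocked
Q's transition system — 2 states:
  n0 = rec X. b.(X\{a} + 0\{b})\{b} → —b→ n1
  n1 = ((rec X. b.(X\{a} + 0\{b})\{b})\{a} + 0\{b})\{b} → deadlocked
Coarsest stable partition (strong bisimilarity classes):
  B0 = {m0, n0}
  B1 = {m1, n1}
m0 ∈ B0, n0 ∈ B0 → same block

YES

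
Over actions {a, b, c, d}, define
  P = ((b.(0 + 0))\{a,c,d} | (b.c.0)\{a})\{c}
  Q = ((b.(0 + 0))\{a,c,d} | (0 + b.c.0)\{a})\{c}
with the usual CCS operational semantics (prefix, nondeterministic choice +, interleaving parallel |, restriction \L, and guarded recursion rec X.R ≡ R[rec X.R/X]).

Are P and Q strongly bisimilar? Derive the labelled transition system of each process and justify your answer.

YES

LTS(P): 4 reachable states
  p0 = ((b.(0 + 0))\{a,c,d} | (b.c.0)\{a})\{c} ⊢ —b→ p1, —b→ p2
  p1 = ((0 + 0)\{a,c,d} | (b.c.0)\{a})\{c} ⊢ —b→ p3
  p2 = ((b.(0 + 0))\{a,c,d} | (c.0)\{a})\{c} ⊢ —b→ p3
  p3 = ((0 + 0)\{a,c,d} | (c.0)\{a})\{c} ⊢ (no moves)
LTS(Q): 4 reachable states
  q0 = ((b.(0 + 0))\{a,c,d} | (0 + b.c.0)\{a})\{c} ⊢ —b→ q1, —b→ q2
  q1 = ((0 + 0)\{a,c,d} | (0 + b.c.0)\{a})\{c} ⊢ —b→ q3
  q2 = ((b.(0 + 0))\{a,c,d} | (c.0)\{a})\{c} ⊢ —b→ q3
  q3 = ((0 + 0)\{a,c,d} | (c.0)\{a})\{c} ⊢ (no moves)
Partition-refinement fixed point:
  B0 = {p0, q0}
  B1 = {p1, p2, q1, q2}
  B2 = {p3, q3}
p0 ∈ B0, q0 ∈ B0 → same block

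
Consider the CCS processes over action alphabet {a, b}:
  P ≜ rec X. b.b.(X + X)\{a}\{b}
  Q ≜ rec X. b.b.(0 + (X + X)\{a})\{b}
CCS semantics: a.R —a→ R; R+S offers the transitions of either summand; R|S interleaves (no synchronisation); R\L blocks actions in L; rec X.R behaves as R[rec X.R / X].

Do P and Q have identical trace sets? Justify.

YES

LTS(P): 3 reachable states
  p0 = rec X. b.b.(X + X)\{a}\{b} has moves ··b··> p1
  p1 = b.((rec X. b.b.(X + X)\{a}\{b}) + (rec X. b.b.(X + X)\{a}\{b}))\{a}\{b} has moves ··b··> p2
  p2 = ((rec X. b.b.(X + X)\{a}\{b}) + (rec X. b.b.(X + X)\{a}\{b}))\{a}\{b} has moves stopped
LTS(Q): 3 reachable states
  q0 = rec X. b.b.(0 + (X + X)\{a})\{b} has moves ··b··> q1
  q1 = b.(0 + ((rec X. b.b.(0 + (X + X)\{a})\{b}) + (rec X. b.b.(0 + (X + X)\{a})\{b}))\{a})\{b} has moves ··b··> q2
  q2 = (0 + ((rec X. b.b.(0 + (X + X)\{a})\{b}) + (rec X. b.b.(0 + (X + X)\{a})\{b}))\{a})\{b} has moves stopped
Bisimilarity quotient blocks:
  B0 = {p0, q0}
  B1 = {p1, q1}
  B2 = {p2, q2}
p0 ∈ B0, q0 ∈ B0 → same block
Bisimilar ⇒ trace-equivalent.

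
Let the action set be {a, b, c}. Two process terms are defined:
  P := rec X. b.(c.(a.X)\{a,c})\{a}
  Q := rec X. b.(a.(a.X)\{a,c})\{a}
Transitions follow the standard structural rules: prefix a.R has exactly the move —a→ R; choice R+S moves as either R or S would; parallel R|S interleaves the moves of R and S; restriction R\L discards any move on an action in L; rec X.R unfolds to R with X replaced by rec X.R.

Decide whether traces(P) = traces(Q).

LTS(P): 3 reachable states
  s0 = rec X. b.(c.(a.X)\{a,c})\{a} → -b-> s1
  s1 = (c.(a.(rec X. b.(c.(a.X)\{a,c})\{a}))\{a,c})\{a} → -c-> s2
  s2 = (a.(rec X. b.(c.(a.X)\{a,c})\{a}))\{a,c}\{a} → deadlocked
LTS(Q): 2 reachable states
  t0 = rec X. b.(a.(a.X)\{a,c})\{a} → -b-> t1
  t1 = (a.(a.(rec X. b.(a.(a.X)\{a,c})\{a}))\{a,c})\{a} → deadlocked
Executing bc from P (initial set {s0}):
  after b @ step 1: {s1}
  after c @ step 2: {s2}
  P completes σ.
Executing bc from Q (initial set {t0}):
  after b @ step 1: {t1}
  after c @ step 2: ∅  — Q cannot continue

NO — witness ⟨bc⟩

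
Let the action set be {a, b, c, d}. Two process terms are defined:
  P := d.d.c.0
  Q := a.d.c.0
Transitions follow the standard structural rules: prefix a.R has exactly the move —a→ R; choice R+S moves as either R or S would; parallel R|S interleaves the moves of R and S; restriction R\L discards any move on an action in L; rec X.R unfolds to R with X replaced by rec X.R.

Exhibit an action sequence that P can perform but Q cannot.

d

LTS(P): 4 reachable states
  u0 = d.d.c.0 :: =d=> u1
  u1 = d.c.0 :: =d=> u2
  u2 = c.0 :: =c=> u3
  u3 = 0 :: (no moves)
LTS(Q): 4 reachable states
  v0 = a.d.c.0 :: =a=> v1
  v1 = d.c.0 :: =d=> v2
  v2 = c.0 :: =c=> v3
  v3 = 0 :: (no moves)
Run σ = ⟨d⟩ on P: start {u0}
  step 1 (d): {u1}
  ✓ P
Run σ = ⟨d⟩ on Q: start {v0}
  step 1 (d): no successor for Q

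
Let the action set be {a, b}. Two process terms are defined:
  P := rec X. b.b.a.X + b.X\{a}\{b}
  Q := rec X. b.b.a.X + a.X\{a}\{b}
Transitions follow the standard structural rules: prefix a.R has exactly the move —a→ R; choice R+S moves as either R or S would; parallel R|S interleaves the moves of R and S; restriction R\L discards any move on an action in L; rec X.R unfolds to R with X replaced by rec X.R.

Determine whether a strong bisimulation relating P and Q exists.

P ≁ Q

LTS(P): 4 reachable states
  p0 = rec X. b.b.a.X + b.X\{a}\{b} has moves =b=> p1, =b=> p2
  p1 = (rec X. b.b.a.X + b.X\{a}\{b})\{a}\{b} has moves ·
  p2 = b.a.(rec X. b.b.a.X + b.X\{a}\{b}) has moves =b=> p3
  p3 = a.(rec X. b.b.a.X + b.X\{a}\{b}) has moves =a=> p0
LTS(Q): 4 reachable states
  q0 = rec X. b.b.a.X + a.X\{a}\{b} has moves =a=> q1, =b=> q2
  q1 = (rec X. b.b.a.X + a.X\{a}\{b})\{a}\{b} has moves ·
  q2 = b.a.(rec X. b.b.a.X + a.X\{a}\{b}) has moves =b=> q3
  q3 = a.(rec X. b.b.a.X + a.X\{a}\{b}) has moves =a=> q0
Partition-refinement fixed point:
  B0 = {p0}
  B1 = {p1, q1}
  B2 = {p2}
  B3 = {p3}
  B4 = {q0}
  B5 = {q2}
  B6 = {q3}
p0 ∈ B0, q0 ∈ B4 → different blocks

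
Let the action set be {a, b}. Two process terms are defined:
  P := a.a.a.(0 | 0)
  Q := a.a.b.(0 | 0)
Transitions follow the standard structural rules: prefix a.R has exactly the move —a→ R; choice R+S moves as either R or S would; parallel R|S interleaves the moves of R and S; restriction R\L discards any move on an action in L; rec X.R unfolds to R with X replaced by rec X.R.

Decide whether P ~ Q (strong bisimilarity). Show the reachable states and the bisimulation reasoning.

P's transition system — 4 states:
  u0 = a.a.a.(0 | 0) :: —a→ u1
  u1 = a.a.(0 | 0) :: —a→ u2
  u2 = a.(0 | 0) :: —a→ u3
  u3 = 0 | 0 :: ∅
Q's transition system — 4 states:
  v0 = a.a.b.(0 | 0) :: —a→ v1
  v1 = a.b.(0 | 0) :: —a→ v2
  v2 = b.(0 | 0) :: —b→ v3
  v3 = 0 | 0 :: ∅
Coarsest stable partition (strong bisimilarity classes):
  B0 = {u0}
  B1 = {u1}
  B2 = {u2}
  B3 = {u3, v3}
  B4 = {v0}
  B5 = {v1}
  B6 = {v2}
u0 ∈ B0, v0 ∈ B4 → different blocks

not bisimilar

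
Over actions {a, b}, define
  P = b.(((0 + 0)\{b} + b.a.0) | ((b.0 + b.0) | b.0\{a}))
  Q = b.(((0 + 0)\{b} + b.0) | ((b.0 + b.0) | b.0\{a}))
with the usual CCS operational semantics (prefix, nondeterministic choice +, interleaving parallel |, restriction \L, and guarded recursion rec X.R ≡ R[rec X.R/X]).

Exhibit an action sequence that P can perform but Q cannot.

bba

Reachable graph of P (13 states):
  u0 = b.(((0 + 0)\{b} + b.a.0) | ((b.0 + b.0) | b.0\{a})) :: =b=> u1
  u1 = ((0 + 0)\{b} + b.a.0) | ((b.0 + b.0) | b.0\{a}) :: =b=> u2, =b=> u3, =b=> u4
  u2 = ((0 + 0)\{b} + b.a.0) | ((b.0 + b.0) | 0\{a}) :: =b=> u5, =b=> u6
  u3 = ((0 + 0)\{b} + b.a.0) | (0 | b.0\{a}) :: =b=> u5, =b=> u7
  u4 = a.0 | ((b.0 + b.0) | b.0\{a}) :: =a=> u8, =b=> u6, =b=> u7
  u5 = ((0 + 0)\{b} + b.a.0) | (0 | 0\{a}) :: =b=> u9
  u6 = a.0 | ((b.0 + b.0) | 0\{a}) :: =a=> u10, =b=> u9
  u7 = a.0 | (0 | b.0\{a}) :: =a=> u11, =b=> u9
  u8 = 0 | ((b.0 + b.0) | b.0\{a}) :: =b=> u10, =b=> u11
  u9 = a.0 | (0 | 0\{a}) :: =a=> u12
  u10 = 0 | ((b.0 + b.0) | 0\{a}) :: =b=> u12
  u11 = 0 | (0 | b.0\{a}) :: =b=> u12
  u12 = 0 | (0 | 0\{a}) :: stopped
Reachable graph of Q (9 states):
  v0 = b.(((0 + 0)\{b} + b.0) | ((b.0 + b.0) | b.0\{a})) :: =b=> v1
  v1 = ((0 + 0)\{b} + b.0) | ((b.0 + b.0) | b.0\{a}) :: =b=> v2, =b=> v3, =b=> v4
  v2 = ((0 + 0)\{b} + b.0) | ((b.0 + b.0) | 0\{a}) :: =b=> v5, =b=> v6
  v3 = ((0 + 0)\{b} + b.0) | (0 | b.0\{a}) :: =b=> v5, =b=> v7
  v4 = 0 | ((b.0 + b.0) | b.0\{a}) :: =b=> v6, =b=> v7
  v5 = ((0 + 0)\{b} + b.0) | (0 | 0\{a}) :: =b=> v8
  v6 = 0 | ((b.0 + b.0) | 0\{a}) :: =b=> v8
  v7 = 0 | (0 | b.0\{a}) :: =b=> v8
  v8 = 0 | (0 | 0\{a}) :: stopped
Executing bba from P (initial set {u0}):
  [1] b ⇒ {u1}
  [2] b ⇒ {u2, u3, u4}
  [3] a ⇒ {u8}
  — P admits the full trace.
Executing bba from Q (initial set {v0}):
  [1] b ⇒ {v1}
  [2] b ⇒ {v2, v3, v4}
  [3] a ⇒ ∅  — Q cannot continue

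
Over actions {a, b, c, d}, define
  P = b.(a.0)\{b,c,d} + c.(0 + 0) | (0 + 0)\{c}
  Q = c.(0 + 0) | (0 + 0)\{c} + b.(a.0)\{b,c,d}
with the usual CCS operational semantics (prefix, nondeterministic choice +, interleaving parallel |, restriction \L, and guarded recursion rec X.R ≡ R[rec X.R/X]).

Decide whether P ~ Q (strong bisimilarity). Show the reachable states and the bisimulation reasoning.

bisimilar

P's transition system — 4 states:
  m0 = b.(a.0)\{b,c,d} + c.(0 + 0) | (0 + 0)\{c} → =b=> m1, =c=> m2
  m1 = (a.0)\{b,c,d} → =a=> m3
  m2 = (0 + 0) | (0 + 0)\{c} → (no moves)
  m3 = 0\{b,c,d} → (no moves)
Q's transition system — 4 states:
  n0 = c.(0 + 0) | (0 + 0)\{c} + b.(a.0)\{b,c,d} → =b=> n1, =c=> n2
  n1 = (a.0)\{b,c,d} → =a=> n3
  n2 = (0 + 0) | (0 + 0)\{c} → (no moves)
  n3 = 0\{b,c,d} → (no moves)
Coarsest stable partition (strong bisimilarity classes):
  B0 = {m0, n0}
  B1 = {m1, n1}
  B2 = {m2, m3, n2, n3}
m0 ∈ B0, n0 ∈ B0 → same block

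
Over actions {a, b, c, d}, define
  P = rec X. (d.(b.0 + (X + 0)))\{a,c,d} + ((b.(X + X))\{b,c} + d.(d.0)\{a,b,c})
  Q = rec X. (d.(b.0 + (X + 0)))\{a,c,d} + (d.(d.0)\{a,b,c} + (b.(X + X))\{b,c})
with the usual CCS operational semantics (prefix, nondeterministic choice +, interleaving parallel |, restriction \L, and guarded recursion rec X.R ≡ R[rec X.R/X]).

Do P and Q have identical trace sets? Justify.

YES

Reachable graph of P (3 states):
  m0 = rec X. (d.(b.0 + (X + 0)))\{a,c,d} + ((b.(X + X))\{b,c} + d.(d.0)\{a,b,c}) has moves ··d··> m1
  m1 = (d.0)\{a,b,c} has moves ··d··> m2
  m2 = 0\{a,b,c} has moves (no moves)
Reachable graph of Q (3 states):
  n0 = rec X. (d.(b.0 + (X + 0)))\{a,c,d} + (d.(d.0)\{a,b,c} + (b.(X + X))\{b,c}) has moves ··d··> n1
  n1 = (d.0)\{a,b,c} has moves ··d··> n2
  n2 = 0\{a,b,c} has moves (no moves)
Coarsest stable partition (strong bisimilarity classes):
  B0 = {m0, n0}
  B1 = {m1, n1}
  B2 = {m2, n2}
m0 ∈ B0, n0 ∈ B0 → same block
Bisimilar ⇒ trace-equivalent.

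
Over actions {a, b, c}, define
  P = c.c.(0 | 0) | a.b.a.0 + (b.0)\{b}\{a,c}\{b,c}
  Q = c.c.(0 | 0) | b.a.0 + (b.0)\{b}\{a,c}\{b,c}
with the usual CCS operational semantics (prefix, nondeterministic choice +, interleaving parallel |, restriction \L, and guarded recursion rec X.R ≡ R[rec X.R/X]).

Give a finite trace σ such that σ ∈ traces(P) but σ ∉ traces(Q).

a

Reachable graph of P (12 states):
  u0 = c.c.(0 | 0) | a.b.a.0 + (b.0)\{b}\{a,c}\{b,c} → =a=> u1, =c=> u2
  u1 = c.c.(0 | 0) | b.a.0 → =b=> u3, =c=> u4
  u2 = c.(0 | 0) | a.b.a.0 → =a=> u4, =c=> u5
  u3 = c.c.(0 | 0) | a.0 → =a=> u6, =c=> u7
  u4 = c.(0 | 0) | b.a.0 → =b=> u7, =c=> u8
  u5 = 0 | 0 | a.b.a.0 → =a=> u8
  u6 = c.c.(0 | 0) | 0 → =c=> u9
  u7 = c.(0 | 0) | a.0 → =a=> u9, =c=> u10
  u8 = 0 | 0 | b.a.0 → =b=> u10
  u9 = c.(0 | 0) | 0 → =c=> u11
  u10 = 0 | 0 | a.0 → =a=> u11
  u11 = 0 | 0 | 0 → (no moves)
Reachable graph of Q (9 states):
  v0 = c.c.(0 | 0) | b.a.0 + (b.0)\{b}\{a,c}\{b,c} → =b=> v1, =c=> v2
  v1 = c.c.(0 | 0) | a.0 → =a=> v3, =c=> v4
  v2 = c.(0 | 0) | b.a.0 → =b=> v4, =c=> v5
  v3 = c.c.(0 | 0) | 0 → =c=> v6
  v4 = c.(0 | 0) | a.0 → =a=> v6, =c=> v7
  v5 = 0 | 0 | b.a.0 → =b=> v7
  v6 = c.(0 | 0) | 0 → =c=> v8
  v7 = 0 | 0 | a.0 → =a=> v8
  v8 = 0 | 0 | 0 → (no moves)
Trace ⟨a⟩ through P, begin at {u0}:
  after a @ step 1: {u1}
  — P admits the full trace.
Trace ⟨a⟩ through Q, begin at {v0}:
  after a @ step 1: ∅  — Q cannot continue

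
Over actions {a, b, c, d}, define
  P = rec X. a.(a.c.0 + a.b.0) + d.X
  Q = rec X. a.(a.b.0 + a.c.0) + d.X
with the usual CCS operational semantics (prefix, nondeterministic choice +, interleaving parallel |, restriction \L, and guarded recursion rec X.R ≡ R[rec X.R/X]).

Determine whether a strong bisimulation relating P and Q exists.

Reachable graph of P (5 states):
  p0 = rec X. a.(a.c.0 + a.b.0) + d.X :: ··a··> p1, ··d··> p0
  p1 = a.c.0 + a.b.0 :: ··a··> p2, ··a··> p3
  p2 = b.0 :: ··b··> p4
  p3 = c.0 :: ··c··> p4
  p4 = 0 :: ·
Reachable graph of Q (5 states):
  q0 = rec X. a.(a.b.0 + a.c.0) + d.X :: ··a··> q1, ··d··> q0
  q1 = a.b.0 + a.c.0 :: ··a··> q2, ··a··> q3
  q2 = b.0 :: ··b··> q4
  q3 = c.0 :: ··c··> q4
  q4 = 0 :: ·
Coarsest stable partition (strong bisimilarity classes):
  B0 = {p0, q0}
  B1 = {p1, q1}
  B2 = {p2, q2}
  B3 = {p4, q4}
  B4 = {p3, q3}
p0 ∈ B0, q0 ∈ B0 → same block

P ~ Q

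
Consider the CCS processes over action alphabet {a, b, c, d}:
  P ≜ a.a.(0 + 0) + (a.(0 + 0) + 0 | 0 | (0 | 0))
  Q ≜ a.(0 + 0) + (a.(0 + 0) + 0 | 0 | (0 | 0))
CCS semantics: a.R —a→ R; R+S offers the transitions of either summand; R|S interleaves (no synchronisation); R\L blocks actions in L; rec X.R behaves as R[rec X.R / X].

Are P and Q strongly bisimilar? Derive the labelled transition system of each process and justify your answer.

P ≁ Q

LTS(P): 3 reachable states
  m0 = a.a.(0 + 0) + (a.(0 + 0) + 0 | 0 | (0 | 0)) | --a--▸ m1, --a--▸ m2
  m1 = 0 + 0 | ·
  m2 = a.(0 + 0) | --a--▸ m1
LTS(Q): 2 reachable states
  n0 = a.(0 + 0) + (a.(0 + 0) + 0 | 0 | (0 | 0)) | --a--▸ n1
  n1 = 0 + 0 | ·
Bisimilarity quotient blocks:
  B0 = {m0}
  B1 = {m1, n1}
  B2 = {m2, n0}
m0 ∈ B0, n0 ∈ B2 → different blocks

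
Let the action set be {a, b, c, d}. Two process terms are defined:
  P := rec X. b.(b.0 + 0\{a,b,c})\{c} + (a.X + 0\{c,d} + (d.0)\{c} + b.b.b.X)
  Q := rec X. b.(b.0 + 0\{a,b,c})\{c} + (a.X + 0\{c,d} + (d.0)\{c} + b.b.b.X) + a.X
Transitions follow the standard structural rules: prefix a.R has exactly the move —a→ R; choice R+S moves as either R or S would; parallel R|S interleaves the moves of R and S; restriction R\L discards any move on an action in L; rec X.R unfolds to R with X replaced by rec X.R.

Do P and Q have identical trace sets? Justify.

trace-equivalent

Reachable graph of P (5 states):
  s0 = rec X. b.(b.0 + 0\{a,b,c})\{c} + (a.X + 0\{c,d} + (d.0)\{c} + b.b.b.X) → ··a··> s0, ··b··> s1, ··b··> s2, ··d··> s3
  s1 = (b.0 + 0\{a,b,c})\{c} → ··b··> s3
  s2 = b.b.(rec X. b.(b.0 + 0\{a,b,c})\{c} + (a.X + 0\{c,d} + (d.0)\{c} + b.b.b.X)) → ··b··> s4
  s3 = 0\{c} → ·
  s4 = b.(rec X. b.(b.0 + 0\{a,b,c})\{c} + (a.X + 0\{c,d} + (d.0)\{c} + b.b.b.X)) → ··b··> s0
Reachable graph of Q (5 states):
  t0 = rec X. b.(b.0 + 0\{a,b,c})\{c} + (a.X + 0\{c,d} + (d.0)\{c} + b.b.b.X) + a.X → ··a··> t0, ··b··> t1, ··b··> t2, ··d··> t3
  t1 = (b.0 + 0\{a,b,c})\{c} → ··b··> t3
  t2 = b.b.(rec X. b.(b.0 + 0\{a,b,c})\{c} + (a.X + 0\{c,d} + (d.0)\{c} + b.b.b.X) + a.X) → ··b··> t4
  t3 = 0\{c} → ·
  t4 = b.(rec X. b.(b.0 + 0\{a,b,c})\{c} + (a.X + 0\{c,d} + (d.0)\{c} + b.b.b.X) + a.X) → ··b··> t0
Bisimilarity quotient blocks:
  B0 = {s0, t0}
  B1 = {s1, t1}
  B2 = {s3, t3}
  B3 = {s2, t2}
  B4 = {s4, t4}
s0 ∈ B0, t0 ∈ B0 → same block
Bisimilar ⇒ trace-equivalent.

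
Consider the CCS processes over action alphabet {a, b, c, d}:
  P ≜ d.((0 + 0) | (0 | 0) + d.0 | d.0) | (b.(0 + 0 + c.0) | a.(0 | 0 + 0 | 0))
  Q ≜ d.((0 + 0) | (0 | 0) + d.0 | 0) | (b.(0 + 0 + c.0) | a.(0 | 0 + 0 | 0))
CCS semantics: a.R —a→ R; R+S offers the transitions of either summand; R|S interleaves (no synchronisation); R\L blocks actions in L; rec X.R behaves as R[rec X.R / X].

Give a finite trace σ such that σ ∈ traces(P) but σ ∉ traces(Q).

ddd

LTS(P): 30 reachable states
  m0 = d.((0 + 0) | (0 | 0) + d.0 | d.0) | (b.(0 + 0 + c.0) | a.(0 | 0 + 0 | 0)) | ··a··> m1, ··b··> m2, ··d··> m3
  m1 = d.((0 + 0) | (0 | 0) + d.0 | d.0) | (b.(0 + 0 + c.0) | (0 | 0 + 0 | 0)) | ··b··> m4, ··d··> m5
  m2 = d.((0 + 0) | (0 | 0) + d.0 | d.0) | ((0 + 0 + c.0) | a.(0 | 0 + 0 | 0)) | ··a··> m4, ··c··> m6, ··d··> m7
  m3 = ((0 + 0) | (0 | 0) + d.0 | d.0) | (b.(0 + 0 + c.0) | a.(0 | 0 + 0 | 0)) | ··a··> m5, ··b··> m7, ··d··> m8, ··d··> m9
  m4 = d.((0 + 0) | (0 | 0) + d.0 | d.0) | ((0 + 0 + c.0) | (0 | 0 + 0 | 0)) | ··c··> m10, ··d··> m11
  m5 = ((0 + 0) | (0 | 0) + d.0 | d.0) | (b.(0 + 0 + c.0) | (0 | 0 + 0 | 0)) | ··b··> m11, ··d··> m12, ··d··> m13
  m6 = d.((0 + 0) | (0 | 0) + d.0 | d.0) | (0 | a.(0 | 0 + 0 | 0)) | ··a··> m10, ··d··> m14
  m7 = ((0 + 0) | (0 | 0) + d.0 | d.0) | ((0 + 0 + c.0) | a.(0 | 0 + 0 | 0)) | ··a··> m11, ··c··> m14, ··d··> m15, ··d··> m16
  m8 = 0 | d.0 | (b.(0 + 0 + c.0) | a.(0 | 0 + 0 | 0)) | ··a··> m12, ··b··> m15, ··d··> m17
  m9 = d.0 | 0 | (b.(0 + 0 + c.0) | a.(0 | 0 + 0 | 0)) | ··a··> m13, ··b··> m16, ··d··> m17
  m10 = d.((0 + 0) | (0 | 0) + d.0 | d.0) | (0 | (0 | 0 + 0 | 0)) | ··d··> m18
  m11 = ((0 + 0) | (0 | 0) + d.0 | d.0) | ((0 + 0 + c.0) | (0 | 0 + 0 | 0)) | ··c··> m18, ··d··> m19, ··d··> m20
  m12 = 0 | d.0 | (b.(0 + 0 + c.0) | (0 | 0 + 0 | 0)) | ··b··> m19, ··d··> m21
  m13 = d.0 | 0 | (b.(0 + 0 + c.0) | (0 | 0 + 0 | 0)) | ··b··> m20, ··d··> m21
  m14 = ((0 + 0) | (0 | 0) + d.0 | d.0) | (0 | a.(0 | 0 + 0 | 0)) | ··a··> m18, ··d··> m22, ··d··> m23
  m15 = 0 | d.0 | ((0 + 0 + c.0) | a.(0 | 0 + 0 | 0)) | ··a··> m19, ··c··> m22, ··d··> m24
  m16 = d.0 | 0 | ((0 + 0 + c.0) | a.(0 | 0 + 0 | 0)) | ··a··> m20, ··c··> m23, ··d··> m24
  m17 = 0 | 0 | (b.(0 + 0 + c.0) | a.(0 | 0 + 0 | 0)) | ··a··> m21, ··b··> m24
  m18 = ((0 + 0) | (0 | 0) + d.0 | d.0) | (0 | (0 | 0 + 0 | 0)) | ··d··> m25, ··d··> m26
  m19 = 0 | d.0 | ((0 + 0 + c.0) | (0 | 0 + 0 | 0)) | ··c··> m25, ··d··> m27
  m20 = d.0 | 0 | ((0 + 0 + c.0) | (0 | 0 + 0 | 0)) | ··c··> m26, ··d··> m27
  m21 = 0 | 0 | (b.(0 + 0 + c.0) | (0 | 0 + 0 | 0)) | ··b··> m27
  m22 = 0 | d.0 | (0 | a.(0 | 0 + 0 | 0)) | ··a··> m25, ··d··> m28
  m23 = d.0 | 0 | (0 | a.(0 | 0 + 0 | 0)) | ··a··> m26, ··d··> m28
  m24 = 0 | 0 | ((0 + 0 + c.0) | a.(0 | 0 + 0 | 0)) | ··a··> m27, ··c··> m28
  m25 = 0 | d.0 | (0 | (0 | 0 + 0 | 0)) | ··d··> m29
  m26 = d.0 | 0 | (0 | (0 | 0 + 0 | 0)) | ··d··> m29
  m27 = 0 | 0 | ((0 + 0 + c.0) | (0 | 0 + 0 | 0)) | ··c··> m29
  m28 = 0 | 0 | (0 | a.(0 | 0 + 0 | 0)) | ··a··> m29
  m29 = 0 | 0 | (0 | (0 | 0 + 0 | 0)) | ∅
LTS(Q): 18 reachable states
  n0 = d.((0 + 0) | (0 | 0) + d.0 | 0) | (b.(0 + 0 + c.0) | a.(0 | 0 + 0 | 0)) | ··a··> n1, ··b··> n2, ··d··> n3
  n1 = d.((0 + 0) | (0 | 0) + d.0 | 0) | (b.(0 + 0 + c.0) | (0 | 0 + 0 | 0)) | ··b··> n4, ··d··> n5
  n2 = d.((0 + 0) | (0 | 0) + d.0 | 0) | ((0 + 0 + c.0) | a.(0 | 0 + 0 | 0)) | ··a··> n4, ··c··> n6, ··d··> n7
  n3 = ((0 + 0) | (0 | 0) + d.0 | 0) | (b.(0 + 0 + c.0) | a.(0 | 0 + 0 | 0)) | ··a··> n5, ··b··> n7, ··d··> n8
  n4 = d.((0 + 0) | (0 | 0) + d.0 | 0) | ((0 + 0 + c.0) | (0 | 0 + 0 | 0)) | ··c··> n9, ··d··> n10
  n5 = ((0 + 0) | (0 | 0) + d.0 | 0) | (b.(0 + 0 + c.0) | (0 | 0 + 0 | 0)) | ··b··> n10, ··d··> n11
  n6 = d.((0 + 0) | (0 | 0) + d.0 | 0) | (0 | a.(0 | 0 + 0 | 0)) | ··a··> n9, ··d··> n12
  n7 = ((0 + 0) | (0 | 0) + d.0 | 0) | ((0 + 0 + c.0) | a.(0 | 0 + 0 | 0)) | ··a··> n10, ··c··> n12, ··d··> n13
  n8 = 0 | 0 | (b.(0 + 0 + c.0) | a.(0 | 0 + 0 | 0)) | ··a··> n11, ··b··> n13
  n9 = d.((0 + 0) | (0 | 0) + d.0 | 0) | (0 | (0 | 0 + 0 | 0)) | ··d··> n14
  n10 = ((0 + 0) | (0 | 0) + d.0 | 0) | ((0 + 0 + c.0) | (0 | 0 + 0 | 0)) | ··c··> n14, ··d··> n15
  n11 = 0 | 0 | (b.(0 + 0 + c.0) | (0 | 0 + 0 | 0)) | ··b··> n15
  n12 = ((0 + 0) | (0 | 0) + d.0 | 0) | (0 | a.(0 | 0 + 0 | 0)) | ··a··> n14, ··d··> n16
  n13 = 0 | 0 | ((0 + 0 + c.0) | a.(0 | 0 + 0 | 0)) | ··a··> n15, ··c··> n16
  n14 = ((0 + 0) | (0 | 0) + d.0 | 0) | (0 | (0 | 0 + 0 | 0)) | ··d··> n17
  n15 = 0 | 0 | ((0 + 0 + c.0) | (0 | 0 + 0 | 0)) | ··c··> n17
  n16 = 0 | 0 | (0 | a.(0 | 0 + 0 | 0)) | ··a··> n17
  n17 = 0 | 0 | (0 | (0 | 0 + 0 | 0)) | ∅
Executing ddd from P (initial set {m0}):
  step 1 (d): {m3}
  step 2 (d): {m8, m9}
  step 3 (d): {m17}
  P completes σ.
Executing ddd from Q (initial set {n0}):
  step 1 (d): {n3}
  step 2 (d): {n8}
  step 3 (d): ∅  — Q cannot continue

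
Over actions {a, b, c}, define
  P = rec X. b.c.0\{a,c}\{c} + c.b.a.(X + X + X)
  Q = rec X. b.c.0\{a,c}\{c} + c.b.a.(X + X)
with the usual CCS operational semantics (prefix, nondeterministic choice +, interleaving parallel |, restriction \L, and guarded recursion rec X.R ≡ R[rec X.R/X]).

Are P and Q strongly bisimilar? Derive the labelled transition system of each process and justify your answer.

LTS(P): 6 reachable states
  s0 = rec X. b.c.0\{a,c}\{c} + c.b.a.(X + X + X) has moves =b=> s1, =c=> s2
  s1 = c.0\{a,c}\{c} has moves =c=> s3
  s2 = b.a.((rec X. b.c.0\{a,c}\{c} + c.b.a.(X + X + X)) + (rec X. b.c.0\{a,c}\{c} + c.b.a.(X + X + X)) + (rec X. b.c.0\{a,c}\{c} + c.b.a.(X + X + X))) has moves =b=> s4
  s3 = 0\{a,c}\{c} has moves ∅
  s4 = a.((rec X. b.c.0\{a,c}\{c} + c.b.a.(X + X + X)) + (rec X. b.c.0\{a,c}\{c} + c.b.a.(X + X + X)) + (rec X. b.c.0\{a,c}\{c} + c.b.a.(X + X + X))) has moves =a=> s5
  s5 = (rec X. b.c.0\{a,c}\{c} + c.b.a.(X + X + X)) + (rec X. b.c.0\{a,c}\{c} + c.b.a.(X + X + X)) + (rec X. b.c.0\{a,c}\{c} + c.b.a.(X + X + X)) has moves =b=> s1, =c=> s2
LTS(Q): 6 reachable states
  t0 = rec X. b.c.0\{a,c}\{c} + c.b.a.(X + X) has moves =b=> t1, =c=> t2
  t1 = c.0\{a,c}\{c} has moves =c=> t3
  t2 = b.a.((rec X. b.c.0\{a,c}\{c} + c.b.a.(X + X)) + (rec X. b.c.0\{a,c}\{c} + c.b.a.(X + X))) has moves =b=> t4
  t3 = 0\{a,c}\{c} has moves ∅
  t4 = a.((rec X. b.c.0\{a,c}\{c} + c.b.a.(X + X)) + (rec X. b.c.0\{a,c}\{c} + c.b.a.(X + X))) has moves =a=> t5
  t5 = (rec X. b.c.0\{a,c}\{c} + c.b.a.(X + X)) + (rec X. b.c.0\{a,c}\{c} + c.b.a.(X + X)) has moves =b=> t1, =c=> t2
Bisimilarity quotient blocks:
  B0 = {s0, s5, t0, t5}
  B1 = {s1, t1}
  B2 = {s3, t3}
  B3 = {s2, t2}
  B4 = {s4, t4}
s0 ∈ B0, t0 ∈ B0 → same block

bisimilar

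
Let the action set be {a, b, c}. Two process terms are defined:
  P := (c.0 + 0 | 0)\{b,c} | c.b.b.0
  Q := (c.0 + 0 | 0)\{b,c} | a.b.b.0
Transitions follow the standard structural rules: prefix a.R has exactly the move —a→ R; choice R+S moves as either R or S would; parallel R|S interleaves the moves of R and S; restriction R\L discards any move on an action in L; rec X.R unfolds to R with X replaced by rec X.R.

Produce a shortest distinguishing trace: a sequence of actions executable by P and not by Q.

c

LTS(P): 4 reachable states
  m0 = (c.0 + 0 | 0)\{b,c} | c.b.b.0 → ··c··> m1
  m1 = (c.0 + 0 | 0)\{b,c} | b.b.0 → ··b··> m2
  m2 = (c.0 + 0 | 0)\{b,c} | b.0 → ··b··> m3
  m3 = (c.0 + 0 | 0)\{b,c} | 0 → deadlocked
LTS(Q): 4 reachable states
  n0 = (c.0 + 0 | 0)\{b,c} | a.b.b.0 → ··a··> n1
  n1 = (c.0 + 0 | 0)\{b,c} | b.b.0 → ··b··> n2
  n2 = (c.0 + 0 | 0)\{b,c} | b.0 → ··b··> n3
  n3 = (c.0 + 0 | 0)\{b,c} | 0 → deadlocked
Executing c from P (initial set {m0}):
  step 1 (c): {m1}
  ✓ P
Executing c from Q (initial set {n0}):
  step 1 (c): ∅ (Q stuck)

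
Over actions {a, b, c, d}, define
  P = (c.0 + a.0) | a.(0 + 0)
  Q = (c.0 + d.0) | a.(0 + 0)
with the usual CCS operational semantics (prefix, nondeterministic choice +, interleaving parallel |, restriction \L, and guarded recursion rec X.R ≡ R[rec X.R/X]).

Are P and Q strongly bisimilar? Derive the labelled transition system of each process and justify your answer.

not bisimilar

Reachable graph of P (4 states):
  u0 = (c.0 + a.0) | a.(0 + 0) | -a-> u1, -a-> u2, -c-> u2
  u1 = (c.0 + a.0) | (0 + 0) | -a-> u3, -c-> u3
  u2 = 0 | a.(0 + 0) | -a-> u3
  u3 = 0 | (0 + 0) | ·
Reachable graph of Q (4 states):
  v0 = (c.0 + d.0) | a.(0 + 0) | -a-> v1, -c-> v2, -d-> v2
  v1 = (c.0 + d.0) | (0 + 0) | -c-> v3, -d-> v3
  v2 = 0 | a.(0 + 0) | -a-> v3
  v3 = 0 | (0 + 0) | ·
Partition-refinement fixed point:
  B0 = {u0}
  B1 = {u2, v2}
  B2 = {u3, v3}
  B3 = {u1}
  B4 = {v0}
  B5 = {v1}
u0 ∈ B0, v0 ∈ B4 → different blocks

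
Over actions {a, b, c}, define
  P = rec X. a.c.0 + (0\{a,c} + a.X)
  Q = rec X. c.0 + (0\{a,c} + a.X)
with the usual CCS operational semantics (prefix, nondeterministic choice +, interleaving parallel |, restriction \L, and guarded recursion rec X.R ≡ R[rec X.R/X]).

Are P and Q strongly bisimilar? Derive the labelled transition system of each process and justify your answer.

Reachable graph of P (3 states):
  m0 = rec X. a.c.0 + (0\{a,c} + a.X) :: =a=> m0, =a=> m1
  m1 = c.0 :: =c=> m2
  m2 = 0 :: ∅
Reachable graph of Q (2 states):
  n0 = rec X. c.0 + (0\{a,c} + a.X) :: =a=> n0, =c=> n1
  n1 = 0 :: ∅
Coarsest stable partition (strong bisimilarity classes):
  B0 = {m0}
  B1 = {m1}
  B2 = {m2, n1}
  B3 = {n0}
m0 ∈ B0, n0 ∈ B3 → different blocks

not bisimilar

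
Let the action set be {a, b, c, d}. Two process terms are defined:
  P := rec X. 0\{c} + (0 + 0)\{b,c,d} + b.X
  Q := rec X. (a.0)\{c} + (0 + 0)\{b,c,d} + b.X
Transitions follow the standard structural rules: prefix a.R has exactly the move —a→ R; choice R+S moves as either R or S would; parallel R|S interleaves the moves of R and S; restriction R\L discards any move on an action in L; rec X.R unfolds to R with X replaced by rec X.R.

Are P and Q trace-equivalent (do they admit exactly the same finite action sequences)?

trace-distinct — witness ⟨a⟩

LTS(P): 1 reachable states
  s0 = rec X. 0\{c} + (0 + 0)\{b,c,d} + b.X has moves —b→ s0
LTS(Q): 2 reachable states
  t0 = rec X. (a.0)\{c} + (0 + 0)\{b,c,d} + b.X has moves —a→ t1, —b→ t0
  t1 = 0\{c} has moves ·
Executing a from Q (initial set {t0}):
  after a @ step 1: {t1}
  ✓ Q
Executing a from P (initial set {s0}):
  after a @ step 1: ∅ (P stuck)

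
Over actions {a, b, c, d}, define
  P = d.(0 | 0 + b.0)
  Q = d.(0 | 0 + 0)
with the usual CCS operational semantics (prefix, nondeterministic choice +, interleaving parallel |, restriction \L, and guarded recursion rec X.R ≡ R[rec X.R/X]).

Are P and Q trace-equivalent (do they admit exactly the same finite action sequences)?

traces(P) ≠ traces(Q) — witness ⟨db⟩

P's transition system — 3 states:
  p0 = d.(0 | 0 + b.0) :: —d→ p1
  p1 = 0 | 0 + b.0 :: —b→ p2
  p2 = 0 :: deadlocked
Q's transition system — 2 states:
  q0 = d.(0 | 0 + 0) :: —d→ q1
  q1 = 0 | 0 + 0 :: deadlocked
Trace ⟨db⟩ through P, begin at {p0}:
  step 1 (d): {p1}
  step 2 (b): {p2}
  — P admits the full trace.
Trace ⟨db⟩ through Q, begin at {q0}:
  step 1 (d): {q1}
  step 2 (b): ∅ (Q stuck)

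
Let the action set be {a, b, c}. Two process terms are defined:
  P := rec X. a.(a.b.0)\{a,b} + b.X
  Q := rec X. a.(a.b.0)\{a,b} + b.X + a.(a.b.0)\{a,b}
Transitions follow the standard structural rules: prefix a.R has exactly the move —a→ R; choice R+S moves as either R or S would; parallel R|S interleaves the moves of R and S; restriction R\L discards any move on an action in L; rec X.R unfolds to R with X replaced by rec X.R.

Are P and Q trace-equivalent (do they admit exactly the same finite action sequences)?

YES

Reachable graph of P (2 states):
  u0 = rec X. a.(a.b.0)\{a,b} + b.X :: —a→ u1, —b→ u0
  u1 = (a.b.0)\{a,b} :: ∅
Reachable graph of Q (2 states):
  v0 = rec X. a.(a.b.0)\{a,b} + b.X + a.(a.b.0)\{a,b} :: —a→ v1, —b→ v0
  v1 = (a.b.0)\{a,b} :: ∅
Bisimilarity quotient blocks:
  B0 = {u0, v0}
  B1 = {u1, v1}
u0 ∈ B0, v0 ∈ B0 → same block
Bisimilar ⇒ trace-equivalent.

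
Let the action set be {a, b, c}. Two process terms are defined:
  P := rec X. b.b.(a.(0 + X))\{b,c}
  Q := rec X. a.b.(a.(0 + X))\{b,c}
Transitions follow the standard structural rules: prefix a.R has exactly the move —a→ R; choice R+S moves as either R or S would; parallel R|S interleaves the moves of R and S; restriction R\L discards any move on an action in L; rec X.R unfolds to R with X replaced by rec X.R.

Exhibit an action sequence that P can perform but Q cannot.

b

P's transition system — 4 states:
  u0 = rec X. b.b.(a.(0 + X))\{b,c} has moves --b--▸ u1
  u1 = b.(a.(0 + (rec X. b.b.(a.(0 + X))\{b,c})))\{b,c} has moves --b--▸ u2
  u2 = (a.(0 + (rec X. b.b.(a.(0 + X))\{b,c})))\{b,c} has moves --a--▸ u3
  u3 = (0 + (rec X. b.b.(a.(0 + X))\{b,c}))\{b,c} has moves (no moves)
Q's transition system — 5 states:
  v0 = rec X. a.b.(a.(0 + X))\{b,c} has moves --a--▸ v1
  v1 = b.(a.(0 + (rec X. a.b.(a.(0 + X))\{b,c})))\{b,c} has moves --b--▸ v2
  v2 = (a.(0 + (rec X. a.b.(a.(0 + X))\{b,c})))\{b,c} has moves --a--▸ v3
  v3 = (0 + (rec X. a.b.(a.(0 + X))\{b,c}))\{b,c} has moves --a--▸ v4
  v4 = (b.(a.(0 + (rec X. a.b.(a.(0 + X))\{b,c})))\{b,c})\{b,c} has moves (no moves)
Executing b from P (initial set {u0}):
  after b @ step 1: {u1}
  ✓ P
Executing b from Q (initial set {v0}):
  after b @ step 1: ∅ (Q stuck)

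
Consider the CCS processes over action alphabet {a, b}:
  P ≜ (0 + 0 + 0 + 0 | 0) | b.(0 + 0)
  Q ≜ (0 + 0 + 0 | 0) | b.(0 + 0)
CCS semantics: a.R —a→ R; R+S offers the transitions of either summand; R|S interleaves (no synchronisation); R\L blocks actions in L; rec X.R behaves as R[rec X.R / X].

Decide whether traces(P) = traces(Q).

P's transition system — 2 states:
  p0 = (0 + 0 + 0 + 0 | 0) | b.(0 + 0) → =b=> p1
  p1 = (0 + 0 + 0 + 0 | 0) | (0 + 0) → ·
Q's transition system — 2 states:
  q0 = (0 + 0 + 0 | 0) | b.(0 + 0) → =b=> q1
  q1 = (0 + 0 + 0 | 0) | (0 + 0) → ·
Partition-refinement fixed point:
  B0 = {p0, q0}
  B1 = {p1, q1}
p0 ∈ B0, q0 ∈ B0 → same block
Bisimilar ⇒ trace-equivalent.

YES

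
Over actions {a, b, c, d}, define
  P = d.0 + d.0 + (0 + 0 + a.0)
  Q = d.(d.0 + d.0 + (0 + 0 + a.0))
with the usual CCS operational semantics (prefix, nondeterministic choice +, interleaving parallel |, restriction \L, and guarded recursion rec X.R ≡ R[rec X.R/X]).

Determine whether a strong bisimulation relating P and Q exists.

P ≁ Q

Reachable graph of P (2 states):
  u0 = d.0 + d.0 + (0 + 0 + a.0) :: =a=> u1, =d=> u1
  u1 = 0 :: ∅
Reachable graph of Q (3 states):
  v0 = d.(d.0 + d.0 + (0 + 0 + a.0)) :: =d=> v1
  v1 = d.0 + d.0 + (0 + 0 + a.0) :: =a=> v2, =d=> v2
  v2 = 0 :: ∅
Partition-refinement fixed point:
  B0 = {u0, v1}
  B1 = {u1, v2}
  B2 = {v0}
u0 ∈ B0, v0 ∈ B2 → different blocks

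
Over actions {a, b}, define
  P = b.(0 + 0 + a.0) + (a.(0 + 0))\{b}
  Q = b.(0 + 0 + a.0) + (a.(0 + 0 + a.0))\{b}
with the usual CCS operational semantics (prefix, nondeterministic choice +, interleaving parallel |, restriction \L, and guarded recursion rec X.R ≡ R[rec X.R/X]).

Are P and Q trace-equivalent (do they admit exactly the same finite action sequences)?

LTS(P): 4 reachable states
  s0 = b.(0 + 0 + a.0) + (a.(0 + 0))\{b} | -a-> s1, -b-> s2
  s1 = (0 + 0)\{b} | (no moves)
  s2 = 0 + 0 + a.0 | -a-> s3
  s3 = 0 | (no moves)
LTS(Q): 5 reachable states
  t0 = b.(0 + 0 + a.0) + (a.(0 + 0 + a.0))\{b} | -a-> t1, -b-> t2
  t1 = (0 + 0 + a.0)\{b} | -a-> t3
  t2 = 0 + 0 + a.0 | -a-> t4
  t3 = 0\{b} | (no moves)
  t4 = 0 | (no moves)
Executing aa from Q (initial set {t0}):
  after a @ step 1: {t1}
  after a @ step 2: {t3}
  ✓ Q
Executing aa from P (initial set {s0}):
  after a @ step 1: {s1}
  after a @ step 2: ∅ (P stuck)

traces(P) ≠ traces(Q) — witness ⟨aa⟩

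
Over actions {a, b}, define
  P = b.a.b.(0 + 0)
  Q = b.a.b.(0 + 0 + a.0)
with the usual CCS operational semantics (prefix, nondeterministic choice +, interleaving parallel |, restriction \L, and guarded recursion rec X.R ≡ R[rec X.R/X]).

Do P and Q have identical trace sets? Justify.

P's transition system — 4 states:
  m0 = b.a.b.(0 + 0) | =b=> m1
  m1 = a.b.(0 + 0) | =a=> m2
  m2 = b.(0 + 0) | =b=> m3
  m3 = 0 + 0 | stopped
Q's transition system — 5 states:
  n0 = b.a.b.(0 + 0 + a.0) | =b=> n1
  n1 = a.b.(0 + 0 + a.0) | =a=> n2
  n2 = b.(0 + 0 + a.0) | =b=> n3
  n3 = 0 + 0 + a.0 | =a=> n4
  n4 = 0 | stopped
Executing baba from Q (initial set {n0}):
  after b @ step 1: {n1}
  after a @ step 2: {n2}
  after b @ step 3: {n3}
  after a @ step 4: {n4}
  Q completes σ.
Executing baba from P (initial set {m0}):
  after b @ step 1: {m1}
  after a @ step 2: {m2}
  after b @ step 3: {m3}
  after a @ step 4: ∅ (P stuck)

NO — witness ⟨baba⟩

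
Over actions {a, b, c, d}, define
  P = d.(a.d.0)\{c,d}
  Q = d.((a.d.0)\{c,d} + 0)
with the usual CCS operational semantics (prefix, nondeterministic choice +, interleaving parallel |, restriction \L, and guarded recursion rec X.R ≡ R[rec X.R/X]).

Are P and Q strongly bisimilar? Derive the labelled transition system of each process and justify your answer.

P's transition system — 3 states:
  m0 = d.(a.d.0)\{c,d} | --d--▸ m1
  m1 = (a.d.0)\{c,d} | --a--▸ m2
  m2 = (d.0)\{c,d} | (no moves)
Q's transition system — 3 states:
  n0 = d.((a.d.0)\{c,d} + 0) | --d--▸ n1
  n1 = (a.d.0)\{c,d} + 0 | --a--▸ n2
  n2 = (d.0)\{c,d} | (no moves)
Bisimilarity quotient blocks:
  B0 = {m0, n0}
  B1 = {m1, n1}
  B2 = {m2, n2}
m0 ∈ B0, n0 ∈ B0 → same block

bisimilar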